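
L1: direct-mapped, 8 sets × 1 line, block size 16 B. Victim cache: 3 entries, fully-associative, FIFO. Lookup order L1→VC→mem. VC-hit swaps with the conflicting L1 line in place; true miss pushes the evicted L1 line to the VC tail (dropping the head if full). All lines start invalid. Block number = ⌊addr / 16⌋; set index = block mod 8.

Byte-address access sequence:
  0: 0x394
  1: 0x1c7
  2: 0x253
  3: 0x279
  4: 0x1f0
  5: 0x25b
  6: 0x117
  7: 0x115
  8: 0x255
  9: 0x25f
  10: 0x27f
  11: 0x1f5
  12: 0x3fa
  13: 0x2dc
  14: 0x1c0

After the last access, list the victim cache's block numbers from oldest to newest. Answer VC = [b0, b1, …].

VC = [57, 31, 37]

0: 0x394 (blk 57, set 1) → MISS  vc=[]
1: 0x1c7 (blk 28, set 4) → MISS  vc=[]
2: 0x253 (blk 37, set 5) → MISS  vc=[]
3: 0x279 (blk 39, set 7) → MISS  vc=[]
4: 0x1f0 (blk 31, set 7) → MISS  vc=[39]
5: 0x25b (blk 37, set 5) → L1-HIT  vc=[39]
6: 0x117 (blk 17, set 1) → MISS  vc=[39, 57]
7: 0x115 (blk 17, set 1) → L1-HIT  vc=[39, 57]
8: 0x255 (blk 37, set 5) → L1-HIT  vc=[39, 57]
9: 0x25f (blk 37, set 5) → L1-HIT  vc=[39, 57]
10: 0x27f (blk 39, set 7) → VC-HIT  vc=[31, 57]
11: 0x1f5 (blk 31, set 7) → VC-HIT  vc=[39, 57]
12: 0x3fa (blk 63, set 7) → MISS  vc=[39, 57, 31]
13: 0x2dc (blk 45, set 5) → MISS  vc=[57, 31, 37]
14: 0x1c0 (blk 28, set 4) → L1-HIT  vc=[57, 31, 37]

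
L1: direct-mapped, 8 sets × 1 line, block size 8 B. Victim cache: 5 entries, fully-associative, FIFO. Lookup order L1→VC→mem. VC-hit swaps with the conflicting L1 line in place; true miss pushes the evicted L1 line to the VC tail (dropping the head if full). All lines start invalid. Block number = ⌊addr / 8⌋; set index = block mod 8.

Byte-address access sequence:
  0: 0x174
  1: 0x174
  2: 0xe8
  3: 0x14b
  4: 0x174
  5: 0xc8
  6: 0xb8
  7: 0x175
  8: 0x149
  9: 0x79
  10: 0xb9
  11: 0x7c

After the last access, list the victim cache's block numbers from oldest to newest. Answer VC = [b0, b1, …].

VC = [25, 23]

#0 0x174→b46/s6 MISS; vc=[]
#1 0x174→b46/s6 L1-HIT; vc=[]
#2 0xe8→b29/s5 MISS; vc=[]
#3 0x14b→b41/s1 MISS; vc=[]
#4 0x174→b46/s6 L1-HIT; vc=[]
#5 0xc8→b25/s1 MISS; vc=[41]
#6 0xb8→b23/s7 MISS; vc=[41]
#7 0x175→b46/s6 L1-HIT; vc=[41]
#8 0x149→b41/s1 VC-HIT; vc=[25]
#9 0x79→b15/s7 MISS; vc=[25,23]
#10 0xb9→b23/s7 VC-HIT; vc=[25,15]
#11 0x7c→b15/s7 VC-HIT; vc=[25,23]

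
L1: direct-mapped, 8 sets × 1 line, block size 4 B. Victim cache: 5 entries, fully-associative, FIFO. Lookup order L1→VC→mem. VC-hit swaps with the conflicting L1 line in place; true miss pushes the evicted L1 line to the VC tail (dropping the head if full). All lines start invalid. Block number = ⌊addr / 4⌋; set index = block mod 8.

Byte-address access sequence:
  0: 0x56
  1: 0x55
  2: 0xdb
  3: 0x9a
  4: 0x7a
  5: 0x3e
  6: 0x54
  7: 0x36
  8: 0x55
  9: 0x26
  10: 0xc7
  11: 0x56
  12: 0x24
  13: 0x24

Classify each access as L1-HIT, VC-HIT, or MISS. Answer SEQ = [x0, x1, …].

#0 0x56→b21/s5 MISS; vc=[]
#1 0x55→b21/s5 L1-HIT; vc=[]
#2 0xdb→b54/s6 MISS; vc=[]
#3 0x9a→b38/s6 MISS; vc=[54]
#4 0x7a→b30/s6 MISS; vc=[54,38]
#5 0x3e→b15/s7 MISS; vc=[54,38]
#6 0x54→b21/s5 L1-HIT; vc=[54,38]
#7 0x36→b13/s5 MISS; vc=[54,38,21]
#8 0x55→b21/s5 VC-HIT; vc=[54,38,13]
#9 0x26→b9/s1 MISS; vc=[54,38,13]
#10 0xc7→b49/s1 MISS; vc=[54,38,13,9]
#11 0x56→b21/s5 L1-HIT; vc=[54,38,13,9]
#12 0x24→b9/s1 VC-HIT; vc=[54,38,13,49]
#13 0x24→b9/s1 L1-HIT; vc=[54,38,13,49]

SEQ = [MISS, L1-HIT, MISS, MISS, MISS, MISS, L1-HIT, MISS, VC-HIT, MISS, MISS, L1-HIT, VC-HIT, L1-HIT]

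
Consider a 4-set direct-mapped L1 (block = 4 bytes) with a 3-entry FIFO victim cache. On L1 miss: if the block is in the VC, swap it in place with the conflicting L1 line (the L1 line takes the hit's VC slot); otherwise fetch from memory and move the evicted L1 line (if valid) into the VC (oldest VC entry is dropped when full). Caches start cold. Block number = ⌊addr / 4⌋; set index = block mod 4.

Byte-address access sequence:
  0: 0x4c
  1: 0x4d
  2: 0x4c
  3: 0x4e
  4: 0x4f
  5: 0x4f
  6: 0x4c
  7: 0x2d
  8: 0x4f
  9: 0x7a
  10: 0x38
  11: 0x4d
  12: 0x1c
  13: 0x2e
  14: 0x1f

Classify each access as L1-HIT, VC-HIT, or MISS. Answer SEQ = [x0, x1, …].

0: 0x4c (blk 19, set 3) → MISS  vc=[]
1: 0x4d (blk 19, set 3) → L1-HIT  vc=[]
2: 0x4c (blk 19, set 3) → L1-HIT  vc=[]
3: 0x4e (blk 19, set 3) → L1-HIT  vc=[]
4: 0x4f (blk 19, set 3) → L1-HIT  vc=[]
5: 0x4f (blk 19, set 3) → L1-HIT  vc=[]
6: 0x4c (blk 19, set 3) → L1-HIT  vc=[]
7: 0x2d (blk 11, set 3) → MISS  vc=[19]
8: 0x4f (blk 19, set 3) → VC-HIT  vc=[11]
9: 0x7a (blk 30, set 2) → MISS  vc=[11]
10: 0x38 (blk 14, set 2) → MISS  vc=[11, 30]
11: 0x4d (blk 19, set 3) → L1-HIT  vc=[11, 30]
12: 0x1c (blk 7, set 3) → MISS  vc=[11, 30, 19]
13: 0x2e (blk 11, set 3) → VC-HIT  vc=[7, 30, 19]
14: 0x1f (blk 7, set 3) → VC-HIT  vc=[11, 30, 19]

SEQ = [MISS, L1-HIT, L1-HIT, L1-HIT, L1-HIT, L1-HIT, L1-HIT, MISS, VC-HIT, MISS, MISS, L1-HIT, MISS, VC-HIT, VC-HIT]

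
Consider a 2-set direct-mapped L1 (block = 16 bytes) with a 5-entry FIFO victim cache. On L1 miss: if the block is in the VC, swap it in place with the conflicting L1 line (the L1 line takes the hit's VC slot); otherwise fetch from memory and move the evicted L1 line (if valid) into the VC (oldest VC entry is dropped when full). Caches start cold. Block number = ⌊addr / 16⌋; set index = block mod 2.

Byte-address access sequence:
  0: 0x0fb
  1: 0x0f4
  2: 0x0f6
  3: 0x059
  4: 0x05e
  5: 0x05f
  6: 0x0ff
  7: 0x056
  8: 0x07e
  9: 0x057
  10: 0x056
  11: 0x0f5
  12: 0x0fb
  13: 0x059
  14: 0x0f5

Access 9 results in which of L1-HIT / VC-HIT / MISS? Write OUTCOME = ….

  [0] addr=0xfb blk=15 s=1: MISS | VC []
  [1] addr=0xf4 blk=15 s=1: L1-HIT | VC []
  [2] addr=0xf6 blk=15 s=1: L1-HIT | VC []
  [3] addr=0x59 blk=5 s=1: MISS | VC [15]
  [4] addr=0x5e blk=5 s=1: L1-HIT | VC [15]
  [5] addr=0x5f blk=5 s=1: L1-HIT | VC [15]
  [6] addr=0xff blk=15 s=1: VC-HIT | VC [5]
  [7] addr=0x56 blk=5 s=1: VC-HIT | VC [15]
  [8] addr=0x7e blk=7 s=1: MISS | VC [15, 5]
  [9] addr=0x57 blk=5 s=1: VC-HIT | VC [15, 7]
  [10] addr=0x56 blk=5 s=1: L1-HIT | VC [15, 7]
  [11] addr=0xf5 blk=15 s=1: VC-HIT | VC [5, 7]
  [12] addr=0xfb blk=15 s=1: L1-HIT | VC [5, 7]
  [13] addr=0x59 blk=5 s=1: VC-HIT | VC [15, 7]
  [14] addr=0xf5 blk=15 s=1: VC-HIT | VC [5, 7]

OUTCOME = VC-HIT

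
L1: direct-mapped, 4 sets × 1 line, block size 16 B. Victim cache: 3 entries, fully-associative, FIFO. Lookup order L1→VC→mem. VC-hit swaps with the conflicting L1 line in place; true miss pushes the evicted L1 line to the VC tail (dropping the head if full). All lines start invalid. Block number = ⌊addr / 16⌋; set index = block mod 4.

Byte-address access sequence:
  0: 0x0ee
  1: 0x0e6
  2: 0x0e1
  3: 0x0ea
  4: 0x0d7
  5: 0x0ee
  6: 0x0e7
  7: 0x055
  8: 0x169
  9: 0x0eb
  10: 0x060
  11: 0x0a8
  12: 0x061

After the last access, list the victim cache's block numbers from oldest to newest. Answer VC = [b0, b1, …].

VC = [22, 14, 10]

#0 0xee→b14/s2 MISS; vc=[]
#1 0xe6→b14/s2 L1-HIT; vc=[]
#2 0xe1→b14/s2 L1-HIT; vc=[]
#3 0xea→b14/s2 L1-HIT; vc=[]
#4 0xd7→b13/s1 MISS; vc=[]
#5 0xee→b14/s2 L1-HIT; vc=[]
#6 0xe7→b14/s2 L1-HIT; vc=[]
#7 0x55→b5/s1 MISS; vc=[13]
#8 0x169→b22/s2 MISS; vc=[13,14]
#9 0xeb→b14/s2 VC-HIT; vc=[13,22]
#10 0x60→b6/s2 MISS; vc=[13,22,14]
#11 0xa8→b10/s2 MISS; vc=[22,14,6]
#12 0x61→b6/s2 VC-HIT; vc=[22,14,10]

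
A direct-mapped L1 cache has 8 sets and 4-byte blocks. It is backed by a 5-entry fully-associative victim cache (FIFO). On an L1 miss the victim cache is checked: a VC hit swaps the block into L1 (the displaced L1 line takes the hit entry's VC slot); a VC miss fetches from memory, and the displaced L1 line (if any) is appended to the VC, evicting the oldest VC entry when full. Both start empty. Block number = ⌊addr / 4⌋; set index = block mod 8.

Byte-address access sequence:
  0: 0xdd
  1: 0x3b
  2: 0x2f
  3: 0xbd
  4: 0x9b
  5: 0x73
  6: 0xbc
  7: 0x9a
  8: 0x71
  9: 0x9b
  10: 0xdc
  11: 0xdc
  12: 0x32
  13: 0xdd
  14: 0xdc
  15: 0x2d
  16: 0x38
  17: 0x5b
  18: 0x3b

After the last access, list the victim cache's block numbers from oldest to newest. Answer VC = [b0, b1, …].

#0 0xdd→b55/s7 MISS; vc=[]
#1 0x3b→b14/s6 MISS; vc=[]
#2 0x2f→b11/s3 MISS; vc=[]
#3 0xbd→b47/s7 MISS; vc=[55]
#4 0x9b→b38/s6 MISS; vc=[55,14]
#5 0x73→b28/s4 MISS; vc=[55,14]
#6 0xbc→b47/s7 L1-HIT; vc=[55,14]
#7 0x9a→b38/s6 L1-HIT; vc=[55,14]
#8 0x71→b28/s4 L1-HIT; vc=[55,14]
#9 0x9b→b38/s6 L1-HIT; vc=[55,14]
#10 0xdc→b55/s7 VC-HIT; vc=[47,14]
#11 0xdc→b55/s7 L1-HIT; vc=[47,14]
#12 0x32→b12/s4 MISS; vc=[47,14,28]
#13 0xdd→b55/s7 L1-HIT; vc=[47,14,28]
#14 0xdc→b55/s7 L1-HIT; vc=[47,14,28]
#15 0x2d→b11/s3 L1-HIT; vc=[47,14,28]
#16 0x38→b14/s6 VC-HIT; vc=[47,38,28]
#17 0x5b→b22/s6 MISS; vc=[47,38,28,14]
#18 0x3b→b14/s6 VC-HIT; vc=[47,38,28,22]

VC = [47, 38, 28, 22]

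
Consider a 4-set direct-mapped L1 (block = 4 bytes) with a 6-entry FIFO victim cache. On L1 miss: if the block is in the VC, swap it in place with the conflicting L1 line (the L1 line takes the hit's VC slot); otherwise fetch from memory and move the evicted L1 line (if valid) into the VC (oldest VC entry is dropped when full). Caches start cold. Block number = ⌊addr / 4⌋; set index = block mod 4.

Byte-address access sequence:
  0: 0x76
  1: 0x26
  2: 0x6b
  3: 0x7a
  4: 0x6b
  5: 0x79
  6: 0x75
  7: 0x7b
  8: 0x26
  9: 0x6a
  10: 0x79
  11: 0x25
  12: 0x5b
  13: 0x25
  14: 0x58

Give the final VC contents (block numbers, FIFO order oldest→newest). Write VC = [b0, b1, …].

VC = [29, 26, 30]

0: 0x76 (blk 29, set 1) → MISS  vc=[]
1: 0x26 (blk 9, set 1) → MISS  vc=[29]
2: 0x6b (blk 26, set 2) → MISS  vc=[29]
3: 0x7a (blk 30, set 2) → MISS  vc=[29, 26]
4: 0x6b (blk 26, set 2) → VC-HIT  vc=[29, 30]
5: 0x79 (blk 30, set 2) → VC-HIT  vc=[29, 26]
6: 0x75 (blk 29, set 1) → VC-HIT  vc=[9, 26]
7: 0x7b (blk 30, set 2) → L1-HIT  vc=[9, 26]
8: 0x26 (blk 9, set 1) → VC-HIT  vc=[29, 26]
9: 0x6a (blk 26, set 2) → VC-HIT  vc=[29, 30]
10: 0x79 (blk 30, set 2) → VC-HIT  vc=[29, 26]
11: 0x25 (blk 9, set 1) → L1-HIT  vc=[29, 26]
12: 0x5b (blk 22, set 2) → MISS  vc=[29, 26, 30]
13: 0x25 (blk 9, set 1) → L1-HIT  vc=[29, 26, 30]
14: 0x58 (blk 22, set 2) → L1-HIT  vc=[29, 26, 30]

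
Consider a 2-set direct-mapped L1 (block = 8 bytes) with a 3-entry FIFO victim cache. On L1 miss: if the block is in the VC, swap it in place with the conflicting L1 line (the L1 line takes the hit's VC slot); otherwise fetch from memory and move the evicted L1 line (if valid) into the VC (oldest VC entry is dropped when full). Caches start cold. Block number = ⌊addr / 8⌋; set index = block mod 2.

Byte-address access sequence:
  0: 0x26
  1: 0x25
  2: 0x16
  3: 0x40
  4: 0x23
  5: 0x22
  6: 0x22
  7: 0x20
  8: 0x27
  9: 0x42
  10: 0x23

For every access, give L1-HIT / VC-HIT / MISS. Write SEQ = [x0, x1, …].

SEQ = [MISS, L1-HIT, MISS, MISS, VC-HIT, L1-HIT, L1-HIT, L1-HIT, L1-HIT, VC-HIT, VC-HIT]

  [0] addr=0x26 blk=4 s=0: MISS | VC []
  [1] addr=0x25 blk=4 s=0: L1-HIT | VC []
  [2] addr=0x16 blk=2 s=0: MISS | VC [4]
  [3] addr=0x40 blk=8 s=0: MISS | VC [4, 2]
  [4] addr=0x23 blk=4 s=0: VC-HIT | VC [8, 2]
  [5] addr=0x22 blk=4 s=0: L1-HIT | VC [8, 2]
  [6] addr=0x22 blk=4 s=0: L1-HIT | VC [8, 2]
  [7] addr=0x20 blk=4 s=0: L1-HIT | VC [8, 2]
  [8] addr=0x27 blk=4 s=0: L1-HIT | VC [8, 2]
  [9] addr=0x42 blk=8 s=0: VC-HIT | VC [4, 2]
  [10] addr=0x23 blk=4 s=0: VC-HIT | VC [8, 2]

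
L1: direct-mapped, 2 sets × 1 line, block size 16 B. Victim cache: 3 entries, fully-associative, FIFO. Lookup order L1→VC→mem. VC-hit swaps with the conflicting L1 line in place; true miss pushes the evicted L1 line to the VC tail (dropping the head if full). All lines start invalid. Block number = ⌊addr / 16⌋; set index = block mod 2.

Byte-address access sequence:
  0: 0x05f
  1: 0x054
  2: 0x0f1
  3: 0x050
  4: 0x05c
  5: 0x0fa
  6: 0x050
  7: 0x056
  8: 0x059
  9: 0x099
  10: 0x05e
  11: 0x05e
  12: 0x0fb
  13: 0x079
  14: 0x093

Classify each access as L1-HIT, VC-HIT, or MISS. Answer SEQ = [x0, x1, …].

0: 0x5f (blk 5, set 1) → MISS  vc=[]
1: 0x54 (blk 5, set 1) → L1-HIT  vc=[]
2: 0xf1 (blk 15, set 1) → MISS  vc=[5]
3: 0x50 (blk 5, set 1) → VC-HIT  vc=[15]
4: 0x5c (blk 5, set 1) → L1-HIT  vc=[15]
5: 0xfa (blk 15, set 1) → VC-HIT  vc=[5]
6: 0x50 (blk 5, set 1) → VC-HIT  vc=[15]
7: 0x56 (blk 5, set 1) → L1-HIT  vc=[15]
8: 0x59 (blk 5, set 1) → L1-HIT  vc=[15]
9: 0x99 (blk 9, set 1) → MISS  vc=[15, 5]
10: 0x5e (blk 5, set 1) → VC-HIT  vc=[15, 9]
11: 0x5e (blk 5, set 1) → L1-HIT  vc=[15, 9]
12: 0xfb (blk 15, set 1) → VC-HIT  vc=[5, 9]
13: 0x79 (blk 7, set 1) → MISS  vc=[5, 9, 15]
14: 0x93 (blk 9, set 1) → VC-HIT  vc=[5, 7, 15]

SEQ = [MISS, L1-HIT, MISS, VC-HIT, L1-HIT, VC-HIT, VC-HIT, L1-HIT, L1-HIT, MISS, VC-HIT, L1-HIT, VC-HIT, MISS, VC-HIT]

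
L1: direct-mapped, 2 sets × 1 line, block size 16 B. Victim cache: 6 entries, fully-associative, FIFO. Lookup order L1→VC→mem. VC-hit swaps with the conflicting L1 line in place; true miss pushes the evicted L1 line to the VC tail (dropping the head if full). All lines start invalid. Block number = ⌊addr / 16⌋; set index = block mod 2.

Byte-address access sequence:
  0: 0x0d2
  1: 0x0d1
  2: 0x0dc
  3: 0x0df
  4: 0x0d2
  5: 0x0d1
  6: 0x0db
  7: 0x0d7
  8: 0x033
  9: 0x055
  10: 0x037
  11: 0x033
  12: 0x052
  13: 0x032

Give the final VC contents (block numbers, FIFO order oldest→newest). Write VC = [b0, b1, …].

VC = [13, 5]

#0 0xd2→b13/s1 MISS; vc=[]
#1 0xd1→b13/s1 L1-HIT; vc=[]
#2 0xdc→b13/s1 L1-HIT; vc=[]
#3 0xdf→b13/s1 L1-HIT; vc=[]
#4 0xd2→b13/s1 L1-HIT; vc=[]
#5 0xd1→b13/s1 L1-HIT; vc=[]
#6 0xdb→b13/s1 L1-HIT; vc=[]
#7 0xd7→b13/s1 L1-HIT; vc=[]
#8 0x33→b3/s1 MISS; vc=[13]
#9 0x55→b5/s1 MISS; vc=[13,3]
#10 0x37→b3/s1 VC-HIT; vc=[13,5]
#11 0x33→b3/s1 L1-HIT; vc=[13,5]
#12 0x52→b5/s1 VC-HIT; vc=[13,3]
#13 0x32→b3/s1 VC-HIT; vc=[13,5]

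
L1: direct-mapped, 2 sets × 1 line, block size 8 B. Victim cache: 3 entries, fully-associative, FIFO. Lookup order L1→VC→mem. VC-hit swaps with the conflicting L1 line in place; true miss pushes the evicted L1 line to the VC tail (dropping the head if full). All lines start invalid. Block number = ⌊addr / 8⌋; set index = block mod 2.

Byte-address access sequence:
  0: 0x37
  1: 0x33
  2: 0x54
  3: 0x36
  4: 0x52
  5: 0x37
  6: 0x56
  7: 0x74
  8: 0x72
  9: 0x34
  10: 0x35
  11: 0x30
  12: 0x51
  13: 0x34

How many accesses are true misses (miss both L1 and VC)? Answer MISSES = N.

MISSES = 3

0: 0x37 (blk 6, set 0) → MISS  vc=[]
1: 0x33 (blk 6, set 0) → L1-HIT  vc=[]
2: 0x54 (blk 10, set 0) → MISS  vc=[6]
3: 0x36 (blk 6, set 0) → VC-HIT  vc=[10]
4: 0x52 (blk 10, set 0) → VC-HIT  vc=[6]
5: 0x37 (blk 6, set 0) → VC-HIT  vc=[10]
6: 0x56 (blk 10, set 0) → VC-HIT  vc=[6]
7: 0x74 (blk 14, set 0) → MISS  vc=[6, 10]
8: 0x72 (blk 14, set 0) → L1-HIT  vc=[6, 10]
9: 0x34 (blk 6, set 0) → VC-HIT  vc=[14, 10]
10: 0x35 (blk 6, set 0) → L1-HIT  vc=[14, 10]
11: 0x30 (blk 6, set 0) → L1-HIT  vc=[14, 10]
12: 0x51 (blk 10, set 0) → VC-HIT  vc=[14, 6]
13: 0x34 (blk 6, set 0) → VC-HIT  vc=[14, 10]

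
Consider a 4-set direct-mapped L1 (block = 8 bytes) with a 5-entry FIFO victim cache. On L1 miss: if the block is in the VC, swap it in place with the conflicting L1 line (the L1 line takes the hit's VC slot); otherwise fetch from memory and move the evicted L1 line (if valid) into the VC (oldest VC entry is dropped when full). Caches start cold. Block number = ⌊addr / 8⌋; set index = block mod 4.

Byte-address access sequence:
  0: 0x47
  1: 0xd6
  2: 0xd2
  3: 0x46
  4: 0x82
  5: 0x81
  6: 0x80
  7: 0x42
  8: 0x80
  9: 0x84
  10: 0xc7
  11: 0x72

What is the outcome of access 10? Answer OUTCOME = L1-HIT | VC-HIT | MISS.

OUTCOME = MISS

  [0] addr=0x47 blk=8 s=0: MISS | VC []
  [1] addr=0xd6 blk=26 s=2: MISS | VC []
  [2] addr=0xd2 blk=26 s=2: L1-HIT | VC []
  [3] addr=0x46 blk=8 s=0: L1-HIT | VC []
  [4] addr=0x82 blk=16 s=0: MISS | VC [8]
  [5] addr=0x81 blk=16 s=0: L1-HIT | VC [8]
  [6] addr=0x80 blk=16 s=0: L1-HIT | VC [8]
  [7] addr=0x42 blk=8 s=0: VC-HIT | VC [16]
  [8] addr=0x80 blk=16 s=0: VC-HIT | VC [8]
  [9] addr=0x84 blk=16 s=0: L1-HIT | VC [8]
  [10] addr=0xc7 blk=24 s=0: MISS | VC [8, 16]
  [11] addr=0x72 blk=14 s=2: MISS | VC [8, 16, 26]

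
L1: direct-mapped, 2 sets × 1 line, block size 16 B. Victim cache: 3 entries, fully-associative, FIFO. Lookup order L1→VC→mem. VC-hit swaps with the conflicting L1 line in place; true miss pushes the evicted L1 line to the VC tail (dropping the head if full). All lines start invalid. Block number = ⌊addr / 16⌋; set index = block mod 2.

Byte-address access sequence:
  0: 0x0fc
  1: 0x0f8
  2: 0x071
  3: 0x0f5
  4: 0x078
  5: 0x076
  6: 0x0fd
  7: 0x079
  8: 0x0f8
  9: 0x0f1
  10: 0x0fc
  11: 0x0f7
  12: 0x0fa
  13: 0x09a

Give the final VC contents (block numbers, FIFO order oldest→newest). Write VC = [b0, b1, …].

0: 0xfc (blk 15, set 1) → MISS  vc=[]
1: 0xf8 (blk 15, set 1) → L1-HIT  vc=[]
2: 0x71 (blk 7, set 1) → MISS  vc=[15]
3: 0xf5 (blk 15, set 1) → VC-HIT  vc=[7]
4: 0x78 (blk 7, set 1) → VC-HIT  vc=[15]
5: 0x76 (blk 7, set 1) → L1-HIT  vc=[15]
6: 0xfd (blk 15, set 1) → VC-HIT  vc=[7]
7: 0x79 (blk 7, set 1) → VC-HIT  vc=[15]
8: 0xf8 (blk 15, set 1) → VC-HIT  vc=[7]
9: 0xf1 (blk 15, set 1) → L1-HIT  vc=[7]
10: 0xfc (blk 15, set 1) → L1-HIT  vc=[7]
11: 0xf7 (blk 15, set 1) → L1-HIT  vc=[7]
12: 0xfa (blk 15, set 1) → L1-HIT  vc=[7]
13: 0x9a (blk 9, set 1) → MISS  vc=[7, 15]

VC = [7, 15]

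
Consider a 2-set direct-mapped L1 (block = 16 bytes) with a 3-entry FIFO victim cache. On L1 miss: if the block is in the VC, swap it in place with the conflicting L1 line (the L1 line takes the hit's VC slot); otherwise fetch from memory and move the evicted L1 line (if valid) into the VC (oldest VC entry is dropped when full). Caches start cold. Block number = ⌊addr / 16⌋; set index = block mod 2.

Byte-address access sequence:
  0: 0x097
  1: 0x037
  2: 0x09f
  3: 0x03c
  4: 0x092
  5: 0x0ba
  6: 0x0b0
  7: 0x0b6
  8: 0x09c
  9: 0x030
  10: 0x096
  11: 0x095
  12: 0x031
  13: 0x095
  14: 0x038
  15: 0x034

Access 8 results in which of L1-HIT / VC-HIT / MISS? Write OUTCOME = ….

OUTCOME = VC-HIT

#0 0x97→b9/s1 MISS; vc=[]
#1 0x37→b3/s1 MISS; vc=[9]
#2 0x9f→b9/s1 VC-HIT; vc=[3]
#3 0x3c→b3/s1 VC-HIT; vc=[9]
#4 0x92→b9/s1 VC-HIT; vc=[3]
#5 0xba→b11/s1 MISS; vc=[3,9]
#6 0xb0→b11/s1 L1-HIT; vc=[3,9]
#7 0xb6→b11/s1 L1-HIT; vc=[3,9]
#8 0x9c→b9/s1 VC-HIT; vc=[3,11]
#9 0x30→b3/s1 VC-HIT; vc=[9,11]
#10 0x96→b9/s1 VC-HIT; vc=[3,11]
#11 0x95→b9/s1 L1-HIT; vc=[3,11]
#12 0x31→b3/s1 VC-HIT; vc=[9,11]
#13 0x95→b9/s1 VC-HIT; vc=[3,11]
#14 0x38→b3/s1 VC-HIT; vc=[9,11]
#15 0x34→b3/s1 L1-HIT; vc=[9,11]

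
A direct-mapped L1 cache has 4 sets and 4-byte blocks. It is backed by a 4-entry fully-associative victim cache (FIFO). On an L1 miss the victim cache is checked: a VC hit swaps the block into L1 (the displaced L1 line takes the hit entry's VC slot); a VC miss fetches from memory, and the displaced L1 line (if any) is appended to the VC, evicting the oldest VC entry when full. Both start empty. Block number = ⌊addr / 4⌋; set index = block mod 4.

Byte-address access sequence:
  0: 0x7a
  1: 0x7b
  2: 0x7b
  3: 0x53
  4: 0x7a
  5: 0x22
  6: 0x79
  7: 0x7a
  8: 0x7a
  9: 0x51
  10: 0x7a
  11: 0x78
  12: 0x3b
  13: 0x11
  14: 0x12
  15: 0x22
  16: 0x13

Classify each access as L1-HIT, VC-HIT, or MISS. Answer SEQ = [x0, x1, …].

SEQ = [MISS, L1-HIT, L1-HIT, MISS, L1-HIT, MISS, L1-HIT, L1-HIT, L1-HIT, VC-HIT, L1-HIT, L1-HIT, MISS, MISS, L1-HIT, VC-HIT, VC-HIT]

0: 0x7a (blk 30, set 2) → MISS  vc=[]
1: 0x7b (blk 30, set 2) → L1-HIT  vc=[]
2: 0x7b (blk 30, set 2) → L1-HIT  vc=[]
3: 0x53 (blk 20, set 0) → MISS  vc=[]
4: 0x7a (blk 30, set 2) → L1-HIT  vc=[]
5: 0x22 (blk 8, set 0) → MISS  vc=[20]
6: 0x79 (blk 30, set 2) → L1-HIT  vc=[20]
7: 0x7a (blk 30, set 2) → L1-HIT  vc=[20]
8: 0x7a (blk 30, set 2) → L1-HIT  vc=[20]
9: 0x51 (blk 20, set 0) → VC-HIT  vc=[8]
10: 0x7a (blk 30, set 2) → L1-HIT  vc=[8]
11: 0x78 (blk 30, set 2) → L1-HIT  vc=[8]
12: 0x3b (blk 14, set 2) → MISS  vc=[8, 30]
13: 0x11 (blk 4, set 0) → MISS  vc=[8, 30, 20]
14: 0x12 (blk 4, set 0) → L1-HIT  vc=[8, 30, 20]
15: 0x22 (blk 8, set 0) → VC-HIT  vc=[4, 30, 20]
16: 0x13 (blk 4, set 0) → VC-HIT  vc=[8, 30, 20]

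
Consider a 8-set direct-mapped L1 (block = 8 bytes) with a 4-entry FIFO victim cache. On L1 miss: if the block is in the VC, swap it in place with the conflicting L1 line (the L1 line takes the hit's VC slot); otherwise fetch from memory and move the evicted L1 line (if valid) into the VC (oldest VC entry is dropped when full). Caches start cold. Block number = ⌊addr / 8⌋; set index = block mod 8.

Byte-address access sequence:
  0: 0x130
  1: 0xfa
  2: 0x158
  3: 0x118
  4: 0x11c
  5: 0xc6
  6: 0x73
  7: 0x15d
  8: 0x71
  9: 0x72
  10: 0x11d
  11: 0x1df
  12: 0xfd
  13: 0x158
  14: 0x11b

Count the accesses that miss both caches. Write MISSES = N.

#0 0x130→b38/s6 MISS; vc=[]
#1 0xfa→b31/s7 MISS; vc=[]
#2 0x158→b43/s3 MISS; vc=[]
#3 0x118→b35/s3 MISS; vc=[43]
#4 0x11c→b35/s3 L1-HIT; vc=[43]
#5 0xc6→b24/s0 MISS; vc=[43]
#6 0x73→b14/s6 MISS; vc=[43,38]
#7 0x15d→b43/s3 VC-HIT; vc=[35,38]
#8 0x71→b14/s6 L1-HIT; vc=[35,38]
#9 0x72→b14/s6 L1-HIT; vc=[35,38]
#10 0x11d→b35/s3 VC-HIT; vc=[43,38]
#11 0x1df→b59/s3 MISS; vc=[43,38,35]
#12 0xfd→b31/s7 L1-HIT; vc=[43,38,35]
#13 0x158→b43/s3 VC-HIT; vc=[59,38,35]
#14 0x11b→b35/s3 VC-HIT; vc=[59,38,43]

MISSES = 7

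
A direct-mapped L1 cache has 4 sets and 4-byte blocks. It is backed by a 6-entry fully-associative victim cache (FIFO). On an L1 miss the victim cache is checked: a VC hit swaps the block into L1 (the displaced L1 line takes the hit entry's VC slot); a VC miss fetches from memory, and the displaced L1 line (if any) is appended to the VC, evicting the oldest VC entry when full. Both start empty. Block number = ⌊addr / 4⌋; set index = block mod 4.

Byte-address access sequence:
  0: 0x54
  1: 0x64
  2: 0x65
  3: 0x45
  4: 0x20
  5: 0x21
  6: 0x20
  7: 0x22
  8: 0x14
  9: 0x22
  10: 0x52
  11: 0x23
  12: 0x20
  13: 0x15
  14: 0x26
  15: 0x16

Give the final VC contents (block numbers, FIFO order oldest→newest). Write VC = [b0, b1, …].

VC = [21, 25, 17, 20, 9]

  [0] addr=0x54 blk=21 s=1: MISS | VC []
  [1] addr=0x64 blk=25 s=1: MISS | VC [21]
  [2] addr=0x65 blk=25 s=1: L1-HIT | VC [21]
  [3] addr=0x45 blk=17 s=1: MISS | VC [21, 25]
  [4] addr=0x20 blk=8 s=0: MISS | VC [21, 25]
  [5] addr=0x21 blk=8 s=0: L1-HIT | VC [21, 25]
  [6] addr=0x20 blk=8 s=0: L1-HIT | VC [21, 25]
  [7] addr=0x22 blk=8 s=0: L1-HIT | VC [21, 25]
  [8] addr=0x14 blk=5 s=1: MISS | VC [21, 25, 17]
  [9] addr=0x22 blk=8 s=0: L1-HIT | VC [21, 25, 17]
  [10] addr=0x52 blk=20 s=0: MISS | VC [21, 25, 17, 8]
  [11] addr=0x23 blk=8 s=0: VC-HIT | VC [21, 25, 17, 20]
  [12] addr=0x20 blk=8 s=0: L1-HIT | VC [21, 25, 17, 20]
  [13] addr=0x15 blk=5 s=1: L1-HIT | VC [21, 25, 17, 20]
  [14] addr=0x26 blk=9 s=1: MISS | VC [21, 25, 17, 20, 5]
  [15] addr=0x16 blk=5 s=1: VC-HIT | VC [21, 25, 17, 20, 9]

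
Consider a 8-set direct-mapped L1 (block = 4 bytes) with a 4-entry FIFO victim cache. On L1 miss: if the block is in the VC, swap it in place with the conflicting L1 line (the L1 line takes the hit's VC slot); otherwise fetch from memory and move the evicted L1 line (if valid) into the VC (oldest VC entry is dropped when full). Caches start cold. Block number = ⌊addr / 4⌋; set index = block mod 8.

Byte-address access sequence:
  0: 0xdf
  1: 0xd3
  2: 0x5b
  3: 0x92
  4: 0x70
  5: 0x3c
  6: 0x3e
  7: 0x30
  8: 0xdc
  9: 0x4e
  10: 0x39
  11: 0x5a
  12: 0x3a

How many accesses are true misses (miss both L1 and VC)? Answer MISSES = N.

  [0] addr=0xdf blk=55 s=7: MISS | VC []
  [1] addr=0xd3 blk=52 s=4: MISS | VC []
  [2] addr=0x5b blk=22 s=6: MISS | VC []
  [3] addr=0x92 blk=36 s=4: MISS | VC [52]
  [4] addr=0x70 blk=28 s=4: MISS | VC [52, 36]
  [5] addr=0x3c blk=15 s=7: MISS | VC [52, 36, 55]
  [6] addr=0x3e blk=15 s=7: L1-HIT | VC [52, 36, 55]
  [7] addr=0x30 blk=12 s=4: MISS | VC [52, 36, 55, 28]
  [8] addr=0xdc blk=55 s=7: VC-HIT | VC [52, 36, 15, 28]
  [9] addr=0x4e blk=19 s=3: MISS | VC [52, 36, 15, 28]
  [10] addr=0x39 blk=14 s=6: MISS | VC [36, 15, 28, 22]
  [11] addr=0x5a blk=22 s=6: VC-HIT | VC [36, 15, 28, 14]
  [12] addr=0x3a blk=14 s=6: VC-HIT | VC [36, 15, 28, 22]

MISSES = 9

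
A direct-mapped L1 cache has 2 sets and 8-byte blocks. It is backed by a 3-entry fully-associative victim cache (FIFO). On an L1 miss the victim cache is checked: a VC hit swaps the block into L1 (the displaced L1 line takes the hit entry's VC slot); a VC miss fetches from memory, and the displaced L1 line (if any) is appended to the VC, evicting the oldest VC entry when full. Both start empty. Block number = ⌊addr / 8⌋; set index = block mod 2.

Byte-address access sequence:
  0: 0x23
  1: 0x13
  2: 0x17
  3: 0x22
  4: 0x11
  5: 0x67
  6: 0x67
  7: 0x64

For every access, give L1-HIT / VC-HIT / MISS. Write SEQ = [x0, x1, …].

0: 0x23 (blk 4, set 0) → MISS  vc=[]
1: 0x13 (blk 2, set 0) → MISS  vc=[4]
2: 0x17 (blk 2, set 0) → L1-HIT  vc=[4]
3: 0x22 (blk 4, set 0) → VC-HIT  vc=[2]
4: 0x11 (blk 2, set 0) → VC-HIT  vc=[4]
5: 0x67 (blk 12, set 0) → MISS  vc=[4, 2]
6: 0x67 (blk 12, set 0) → L1-HIT  vc=[4, 2]
7: 0x64 (blk 12, set 0) → L1-HIT  vc=[4, 2]

SEQ = [MISS, MISS, L1-HIT, VC-HIT, VC-HIT, MISS, L1-HIT, L1-HIT]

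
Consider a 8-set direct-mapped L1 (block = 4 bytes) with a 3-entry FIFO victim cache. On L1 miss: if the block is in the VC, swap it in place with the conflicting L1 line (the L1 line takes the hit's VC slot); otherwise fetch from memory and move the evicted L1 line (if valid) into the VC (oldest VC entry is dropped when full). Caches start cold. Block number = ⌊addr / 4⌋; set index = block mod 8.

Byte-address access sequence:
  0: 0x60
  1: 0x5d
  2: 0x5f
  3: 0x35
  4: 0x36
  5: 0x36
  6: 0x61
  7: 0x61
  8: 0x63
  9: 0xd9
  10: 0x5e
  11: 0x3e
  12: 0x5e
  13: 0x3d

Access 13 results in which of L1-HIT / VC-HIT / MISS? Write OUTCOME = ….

OUTCOME = VC-HIT

0: 0x60 (blk 24, set 0) → MISS  vc=[]
1: 0x5d (blk 23, set 7) → MISS  vc=[]
2: 0x5f (blk 23, set 7) → L1-HIT  vc=[]
3: 0x35 (blk 13, set 5) → MISS  vc=[]
4: 0x36 (blk 13, set 5) → L1-HIT  vc=[]
5: 0x36 (blk 13, set 5) → L1-HIT  vc=[]
6: 0x61 (blk 24, set 0) → L1-HIT  vc=[]
7: 0x61 (blk 24, set 0) → L1-HIT  vc=[]
8: 0x63 (blk 24, set 0) → L1-HIT  vc=[]
9: 0xd9 (blk 54, set 6) → MISS  vc=[]
10: 0x5e (blk 23, set 7) → L1-HIT  vc=[]
11: 0x3e (blk 15, set 7) → MISS  vc=[23]
12: 0x5e (blk 23, set 7) → VC-HIT  vc=[15]
13: 0x3d (blk 15, set 7) → VC-HIT  vc=[23]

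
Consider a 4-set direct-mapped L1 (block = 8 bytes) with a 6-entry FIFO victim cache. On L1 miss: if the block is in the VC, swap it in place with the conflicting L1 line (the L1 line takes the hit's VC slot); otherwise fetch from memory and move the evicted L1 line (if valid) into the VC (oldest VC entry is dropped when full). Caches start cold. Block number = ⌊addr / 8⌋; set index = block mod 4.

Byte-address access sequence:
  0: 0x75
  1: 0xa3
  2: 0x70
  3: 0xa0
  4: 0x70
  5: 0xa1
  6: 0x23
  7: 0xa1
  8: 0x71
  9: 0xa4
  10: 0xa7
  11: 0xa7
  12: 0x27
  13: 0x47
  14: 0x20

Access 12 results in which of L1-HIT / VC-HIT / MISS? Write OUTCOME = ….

OUTCOME = VC-HIT

  [0] addr=0x75 blk=14 s=2: MISS | VC []
  [1] addr=0xa3 blk=20 s=0: MISS | VC []
  [2] addr=0x70 blk=14 s=2: L1-HIT | VC []
  [3] addr=0xa0 blk=20 s=0: L1-HIT | VC []
  [4] addr=0x70 blk=14 s=2: L1-HIT | VC []
  [5] addr=0xa1 blk=20 s=0: L1-HIT | VC []
  [6] addr=0x23 blk=4 s=0: MISS | VC [20]
  [7] addr=0xa1 blk=20 s=0: VC-HIT | VC [4]
  [8] addr=0x71 blk=14 s=2: L1-HIT | VC [4]
  [9] addr=0xa4 blk=20 s=0: L1-HIT | VC [4]
  [10] addr=0xa7 blk=20 s=0: L1-HIT | VC [4]
  [11] addr=0xa7 blk=20 s=0: L1-HIT | VC [4]
  [12] addr=0x27 blk=4 s=0: VC-HIT | VC [20]
  [13] addr=0x47 blk=8 s=0: MISS | VC [20, 4]
  [14] addr=0x20 blk=4 s=0: VC-HIT | VC [20, 8]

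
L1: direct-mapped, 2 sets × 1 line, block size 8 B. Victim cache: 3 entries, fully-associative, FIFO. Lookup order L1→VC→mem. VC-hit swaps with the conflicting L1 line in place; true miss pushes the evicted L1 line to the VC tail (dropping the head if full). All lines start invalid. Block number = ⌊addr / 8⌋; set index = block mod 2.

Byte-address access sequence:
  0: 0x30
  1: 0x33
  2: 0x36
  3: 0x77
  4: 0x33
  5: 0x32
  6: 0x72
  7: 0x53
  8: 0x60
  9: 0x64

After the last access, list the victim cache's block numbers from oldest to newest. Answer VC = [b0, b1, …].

#0 0x30→b6/s0 MISS; vc=[]
#1 0x33→b6/s0 L1-HIT; vc=[]
#2 0x36→b6/s0 L1-HIT; vc=[]
#3 0x77→b14/s0 MISS; vc=[6]
#4 0x33→b6/s0 VC-HIT; vc=[14]
#5 0x32→b6/s0 L1-HIT; vc=[14]
#6 0x72→b14/s0 VC-HIT; vc=[6]
#7 0x53→b10/s0 MISS; vc=[6,14]
#8 0x60→b12/s0 MISS; vc=[6,14,10]
#9 0x64→b12/s0 L1-HIT; vc=[6,14,10]

VC = [6, 14, 10]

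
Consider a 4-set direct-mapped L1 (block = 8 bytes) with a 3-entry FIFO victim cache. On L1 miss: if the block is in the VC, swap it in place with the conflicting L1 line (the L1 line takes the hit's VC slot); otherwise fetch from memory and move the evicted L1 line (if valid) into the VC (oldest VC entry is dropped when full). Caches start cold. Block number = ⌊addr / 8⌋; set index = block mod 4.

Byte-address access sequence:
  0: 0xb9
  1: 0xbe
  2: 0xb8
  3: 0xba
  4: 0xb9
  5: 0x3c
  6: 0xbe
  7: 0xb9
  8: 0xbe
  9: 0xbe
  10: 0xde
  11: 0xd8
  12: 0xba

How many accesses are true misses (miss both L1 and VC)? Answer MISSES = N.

MISSES = 3

#0 0xb9→b23/s3 MISS; vc=[]
#1 0xbe→b23/s3 L1-HIT; vc=[]
#2 0xb8→b23/s3 L1-HIT; vc=[]
#3 0xba→b23/s3 L1-HIT; vc=[]
#4 0xb9→b23/s3 L1-HIT; vc=[]
#5 0x3c→b7/s3 MISS; vc=[23]
#6 0xbe→b23/s3 VC-HIT; vc=[7]
#7 0xb9→b23/s3 L1-HIT; vc=[7]
#8 0xbe→b23/s3 L1-HIT; vc=[7]
#9 0xbe→b23/s3 L1-HIT; vc=[7]
#10 0xde→b27/s3 MISS; vc=[7,23]
#11 0xd8→b27/s3 L1-HIT; vc=[7,23]
#12 0xba→b23/s3 VC-HIT; vc=[7,27]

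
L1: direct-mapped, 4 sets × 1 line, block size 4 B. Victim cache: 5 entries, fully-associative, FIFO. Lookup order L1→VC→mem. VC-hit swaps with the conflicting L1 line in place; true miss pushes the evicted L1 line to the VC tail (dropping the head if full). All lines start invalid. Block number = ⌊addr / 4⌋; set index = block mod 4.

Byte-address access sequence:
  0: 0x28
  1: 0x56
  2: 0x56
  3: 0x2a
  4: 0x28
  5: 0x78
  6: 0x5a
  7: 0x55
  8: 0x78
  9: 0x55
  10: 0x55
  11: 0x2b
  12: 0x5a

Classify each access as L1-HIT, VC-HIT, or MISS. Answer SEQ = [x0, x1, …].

SEQ = [MISS, MISS, L1-HIT, L1-HIT, L1-HIT, MISS, MISS, L1-HIT, VC-HIT, L1-HIT, L1-HIT, VC-HIT, VC-HIT]

  [0] addr=0x28 blk=10 s=2: MISS | VC []
  [1] addr=0x56 blk=21 s=1: MISS | VC []
  [2] addr=0x56 blk=21 s=1: L1-HIT | VC []
  [3] addr=0x2a blk=10 s=2: L1-HIT | VC []
  [4] addr=0x28 blk=10 s=2: L1-HIT | VC []
  [5] addr=0x78 blk=30 s=2: MISS | VC [10]
  [6] addr=0x5a blk=22 s=2: MISS | VC [10, 30]
  [7] addr=0x55 blk=21 s=1: L1-HIT | VC [10, 30]
  [8] addr=0x78 blk=30 s=2: VC-HIT | VC [10, 22]
  [9] addr=0x55 blk=21 s=1: L1-HIT | VC [10, 22]
  [10] addr=0x55 blk=21 s=1: L1-HIT | VC [10, 22]
  [11] addr=0x2b blk=10 s=2: VC-HIT | VC [30, 22]
  [12] addr=0x5a blk=22 s=2: VC-HIT | VC [30, 10]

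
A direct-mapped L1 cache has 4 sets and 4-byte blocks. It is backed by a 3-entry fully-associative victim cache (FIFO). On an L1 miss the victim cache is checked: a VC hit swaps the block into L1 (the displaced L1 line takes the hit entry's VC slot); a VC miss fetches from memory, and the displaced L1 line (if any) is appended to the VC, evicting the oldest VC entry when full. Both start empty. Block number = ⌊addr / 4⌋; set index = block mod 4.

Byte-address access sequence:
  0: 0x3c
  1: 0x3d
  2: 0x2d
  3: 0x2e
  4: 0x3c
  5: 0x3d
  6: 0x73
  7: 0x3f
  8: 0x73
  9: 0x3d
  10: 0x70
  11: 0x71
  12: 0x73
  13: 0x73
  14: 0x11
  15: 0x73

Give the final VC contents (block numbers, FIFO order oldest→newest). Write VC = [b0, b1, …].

VC = [11, 4]

#0 0x3c→b15/s3 MISS; vc=[]
#1 0x3d→b15/s3 L1-HIT; vc=[]
#2 0x2d→b11/s3 MISS; vc=[15]
#3 0x2e→b11/s3 L1-HIT; vc=[15]
#4 0x3c→b15/s3 VC-HIT; vc=[11]
#5 0x3d→b15/s3 L1-HIT; vc=[11]
#6 0x73→b28/s0 MISS; vc=[11]
#7 0x3f→b15/s3 L1-HIT; vc=[11]
#8 0x73→b28/s0 L1-HIT; vc=[11]
#9 0x3d→b15/s3 L1-HIT; vc=[11]
#10 0x70→b28/s0 L1-HIT; vc=[11]
#11 0x71→b28/s0 L1-HIT; vc=[11]
#12 0x73→b28/s0 L1-HIT; vc=[11]
#13 0x73→b28/s0 L1-HIT; vc=[11]
#14 0x11→b4/s0 MISS; vc=[11,28]
#15 0x73→b28/s0 VC-HIT; vc=[11,4]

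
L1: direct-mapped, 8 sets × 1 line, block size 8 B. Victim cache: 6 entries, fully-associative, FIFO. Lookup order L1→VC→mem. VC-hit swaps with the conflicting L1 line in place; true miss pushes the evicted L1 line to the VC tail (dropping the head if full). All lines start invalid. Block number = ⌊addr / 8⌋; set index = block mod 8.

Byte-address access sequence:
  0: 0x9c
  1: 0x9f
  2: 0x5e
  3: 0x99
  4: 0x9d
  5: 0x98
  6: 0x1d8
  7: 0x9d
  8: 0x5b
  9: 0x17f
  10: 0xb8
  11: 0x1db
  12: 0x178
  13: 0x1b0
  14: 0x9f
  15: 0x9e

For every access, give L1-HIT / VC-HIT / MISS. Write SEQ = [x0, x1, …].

SEQ = [MISS, L1-HIT, MISS, VC-HIT, L1-HIT, L1-HIT, MISS, VC-HIT, VC-HIT, MISS, MISS, VC-HIT, VC-HIT, MISS, VC-HIT, L1-HIT]

  [0] addr=0x9c blk=19 s=3: MISS | VC []
  [1] addr=0x9f blk=19 s=3: L1-HIT | VC []
  [2] addr=0x5e blk=11 s=3: MISS | VC [19]
  [3] addr=0x99 blk=19 s=3: VC-HIT | VC [11]
  [4] addr=0x9d blk=19 s=3: L1-HIT | VC [11]
  [5] addr=0x98 blk=19 s=3: L1-HIT | VC [11]
  [6] addr=0x1d8 blk=59 s=3: MISS | VC [11, 19]
  [7] addr=0x9d blk=19 s=3: VC-HIT | VC [11, 59]
  [8] addr=0x5b blk=11 s=3: VC-HIT | VC [19, 59]
  [9] addr=0x17f blk=47 s=7: MISS | VC [19, 59]
  [10] addr=0xb8 blk=23 s=7: MISS | VC [19, 59, 47]
  [11] addr=0x1db blk=59 s=3: VC-HIT | VC [19, 11, 47]
  [12] addr=0x178 blk=47 s=7: VC-HIT | VC [19, 11, 23]
  [13] addr=0x1b0 blk=54 s=6: MISS | VC [19, 11, 23]
  [14] addr=0x9f blk=19 s=3: VC-HIT | VC [59, 11, 23]
  [15] addr=0x9e blk=19 s=3: L1-HIT | VC [59, 11, 23]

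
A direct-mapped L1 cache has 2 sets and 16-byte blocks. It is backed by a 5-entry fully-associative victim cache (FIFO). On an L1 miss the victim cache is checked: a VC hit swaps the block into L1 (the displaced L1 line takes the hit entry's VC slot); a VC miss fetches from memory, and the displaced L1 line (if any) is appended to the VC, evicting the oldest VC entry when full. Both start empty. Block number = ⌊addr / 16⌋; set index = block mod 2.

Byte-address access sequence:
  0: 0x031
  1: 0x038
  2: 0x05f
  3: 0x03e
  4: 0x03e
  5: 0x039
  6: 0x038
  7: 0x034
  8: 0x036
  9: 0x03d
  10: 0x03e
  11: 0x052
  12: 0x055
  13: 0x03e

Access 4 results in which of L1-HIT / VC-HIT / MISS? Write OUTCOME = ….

#0 0x31→b3/s1 MISS; vc=[]
#1 0x38→b3/s1 L1-HIT; vc=[]
#2 0x5f→b5/s1 MISS; vc=[3]
#3 0x3e→b3/s1 VC-HIT; vc=[5]
#4 0x3e→b3/s1 L1-HIT; vc=[5]
#5 0x39→b3/s1 L1-HIT; vc=[5]
#6 0x38→b3/s1 L1-HIT; vc=[5]
#7 0x34→b3/s1 L1-HIT; vc=[5]
#8 0x36→b3/s1 L1-HIT; vc=[5]
#9 0x3d→b3/s1 L1-HIT; vc=[5]
#10 0x3e→b3/s1 L1-HIT; vc=[5]
#11 0x52→b5/s1 VC-HIT; vc=[3]
#12 0x55→b5/s1 L1-HIT; vc=[3]
#13 0x3e→b3/s1 VC-HIT; vc=[5]

OUTCOME = L1-HIT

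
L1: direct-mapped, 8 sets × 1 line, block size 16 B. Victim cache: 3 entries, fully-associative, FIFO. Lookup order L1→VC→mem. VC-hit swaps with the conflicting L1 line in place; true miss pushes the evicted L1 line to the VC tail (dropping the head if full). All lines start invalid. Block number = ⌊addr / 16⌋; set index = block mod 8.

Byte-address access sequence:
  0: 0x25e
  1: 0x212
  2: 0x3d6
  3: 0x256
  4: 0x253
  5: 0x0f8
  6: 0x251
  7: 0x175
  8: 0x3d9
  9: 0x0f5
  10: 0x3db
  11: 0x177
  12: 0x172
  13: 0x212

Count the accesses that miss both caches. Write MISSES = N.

  [0] addr=0x25e blk=37 s=5: MISS | VC []
  [1] addr=0x212 blk=33 s=1: MISS | VC []
  [2] addr=0x3d6 blk=61 s=5: MISS | VC [37]
  [3] addr=0x256 blk=37 s=5: VC-HIT | VC [61]
  [4] addr=0x253 blk=37 s=5: L1-HIT | VC [61]
  [5] addr=0xf8 blk=15 s=7: MISS | VC [61]
  [6] addr=0x251 blk=37 s=5: L1-HIT | VC [61]
  [7] addr=0x175 blk=23 s=7: MISS | VC [61, 15]
  [8] addr=0x3d9 blk=61 s=5: VC-HIT | VC [37, 15]
  [9] addr=0xf5 blk=15 s=7: VC-HIT | VC [37, 23]
  [10] addr=0x3db blk=61 s=5: L1-HIT | VC [37, 23]
  [11] addr=0x177 blk=23 s=7: VC-HIT | VC [37, 15]
  [12] addr=0x172 blk=23 s=7: L1-HIT | VC [37, 15]
  [13] addr=0x212 blk=33 s=1: L1-HIT | VC [37, 15]

MISSES = 5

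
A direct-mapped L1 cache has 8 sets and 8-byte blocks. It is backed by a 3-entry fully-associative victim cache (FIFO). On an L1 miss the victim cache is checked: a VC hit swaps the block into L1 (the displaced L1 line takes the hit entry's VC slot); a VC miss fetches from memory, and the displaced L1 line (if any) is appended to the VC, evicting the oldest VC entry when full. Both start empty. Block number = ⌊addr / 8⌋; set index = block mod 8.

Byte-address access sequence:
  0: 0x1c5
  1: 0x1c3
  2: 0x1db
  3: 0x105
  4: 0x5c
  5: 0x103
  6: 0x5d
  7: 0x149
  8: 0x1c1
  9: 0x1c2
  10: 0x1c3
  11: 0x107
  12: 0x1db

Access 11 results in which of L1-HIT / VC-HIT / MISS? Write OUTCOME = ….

OUTCOME = VC-HIT

#0 0x1c5→b56/s0 MISS; vc=[]
#1 0x1c3→b56/s0 L1-HIT; vc=[]
#2 0x1db→b59/s3 MISS; vc=[]
#3 0x105→b32/s0 MISS; vc=[56]
#4 0x5c→b11/s3 MISS; vc=[56,59]
#5 0x103→b32/s0 L1-HIT; vc=[56,59]
#6 0x5d→b11/s3 L1-HIT; vc=[56,59]
#7 0x149→b41/s1 MISS; vc=[56,59]
#8 0x1c1→b56/s0 VC-HIT; vc=[32,59]
#9 0x1c2→b56/s0 L1-HIT; vc=[32,59]
#10 0x1c3→b56/s0 L1-HIT; vc=[32,59]
#11 0x107→b32/s0 VC-HIT; vc=[56,59]
#12 0x1db→b59/s3 VC-HIT; vc=[56,11]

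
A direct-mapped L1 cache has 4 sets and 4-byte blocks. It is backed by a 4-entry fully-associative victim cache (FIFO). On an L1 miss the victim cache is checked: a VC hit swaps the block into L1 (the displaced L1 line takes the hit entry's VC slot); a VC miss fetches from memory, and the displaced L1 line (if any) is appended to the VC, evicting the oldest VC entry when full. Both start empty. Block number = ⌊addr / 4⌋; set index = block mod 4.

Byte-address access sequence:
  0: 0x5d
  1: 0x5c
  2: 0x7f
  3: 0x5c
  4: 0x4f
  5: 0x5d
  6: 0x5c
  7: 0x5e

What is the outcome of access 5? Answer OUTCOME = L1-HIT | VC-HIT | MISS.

#0 0x5d→b23/s3 MISS; vc=[]
#1 0x5c→b23/s3 L1-HIT; vc=[]
#2 0x7f→b31/s3 MISS; vc=[23]
#3 0x5c→b23/s3 VC-HIT; vc=[31]
#4 0x4f→b19/s3 MISS; vc=[31,23]
#5 0x5d→b23/s3 VC-HIT; vc=[31,19]
#6 0x5c→b23/s3 L1-HIT; vc=[31,19]
#7 0x5e→b23/s3 L1-HIT; vc=[31,19]

OUTCOME = VC-HIT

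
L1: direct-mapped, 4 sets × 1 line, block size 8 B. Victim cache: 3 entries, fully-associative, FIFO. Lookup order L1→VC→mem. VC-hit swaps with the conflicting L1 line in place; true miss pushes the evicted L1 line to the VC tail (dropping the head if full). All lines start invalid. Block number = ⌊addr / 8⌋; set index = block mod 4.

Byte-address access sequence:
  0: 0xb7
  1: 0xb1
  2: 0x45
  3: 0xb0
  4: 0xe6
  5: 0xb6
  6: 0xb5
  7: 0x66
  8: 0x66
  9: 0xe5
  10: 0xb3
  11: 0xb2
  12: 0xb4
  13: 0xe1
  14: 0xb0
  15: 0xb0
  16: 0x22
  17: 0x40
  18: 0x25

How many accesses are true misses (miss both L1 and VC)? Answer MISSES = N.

0: 0xb7 (blk 22, set 2) → MISS  vc=[]
1: 0xb1 (blk 22, set 2) → L1-HIT  vc=[]
2: 0x45 (blk 8, set 0) → MISS  vc=[]
3: 0xb0 (blk 22, set 2) → L1-HIT  vc=[]
4: 0xe6 (blk 28, set 0) → MISS  vc=[8]
5: 0xb6 (blk 22, set 2) → L1-HIT  vc=[8]
6: 0xb5 (blk 22, set 2) → L1-HIT  vc=[8]
7: 0x66 (blk 12, set 0) → MISS  vc=[8, 28]
8: 0x66 (blk 12, set 0) → L1-HIT  vc=[8, 28]
9: 0xe5 (blk 28, set 0) → VC-HIT  vc=[8, 12]
10: 0xb3 (blk 22, set 2) → L1-HIT  vc=[8, 12]
11: 0xb2 (blk 22, set 2) → L1-HIT  vc=[8, 12]
12: 0xb4 (blk 22, set 2) → L1-HIT  vc=[8, 12]
13: 0xe1 (blk 28, set 0) → L1-HIT  vc=[8, 12]
14: 0xb0 (blk 22, set 2) → L1-HIT  vc=[8, 12]
15: 0xb0 (blk 22, set 2) → L1-HIT  vc=[8, 12]
16: 0x22 (blk 4, set 0) → MISS  vc=[8, 12, 28]
17: 0x40 (blk 8, set 0) → VC-HIT  vc=[4, 12, 28]
18: 0x25 (blk 4, set 0) → VC-HIT  vc=[8, 12, 28]

MISSES = 5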